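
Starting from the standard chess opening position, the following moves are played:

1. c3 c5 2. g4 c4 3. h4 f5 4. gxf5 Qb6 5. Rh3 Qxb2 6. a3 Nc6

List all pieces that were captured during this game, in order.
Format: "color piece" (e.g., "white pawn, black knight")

Tracking captures:
  gxf5: captured black pawn
  Qxb2: captured white pawn

black pawn, white pawn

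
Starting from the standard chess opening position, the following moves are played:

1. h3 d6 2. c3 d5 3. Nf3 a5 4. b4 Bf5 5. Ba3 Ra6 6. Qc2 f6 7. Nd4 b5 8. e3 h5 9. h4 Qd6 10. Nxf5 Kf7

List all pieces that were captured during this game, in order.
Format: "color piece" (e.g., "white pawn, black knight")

Tracking captures:
  Nxf5: captured black bishop

black bishop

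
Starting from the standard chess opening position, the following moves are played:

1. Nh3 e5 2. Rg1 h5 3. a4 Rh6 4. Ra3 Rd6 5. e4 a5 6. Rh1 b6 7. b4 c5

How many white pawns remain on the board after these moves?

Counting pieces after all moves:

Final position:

  a b c d e f g h
  ─────────────────
8│♜ ♞ ♝ ♛ ♚ ♝ ♞ ·│8
7│· · · ♟ · ♟ ♟ ·│7
6│· ♟ · ♜ · · · ·│6
5│♟ · ♟ · ♟ · · ♟│5
4│♙ ♙ · · ♙ · · ·│4
3│♖ · · · · · · ♘│3
2│· · ♙ ♙ · ♙ ♙ ♙│2
1│· ♘ ♗ ♕ ♔ ♗ · ♖│1
  ─────────────────
  a b c d e f g h


8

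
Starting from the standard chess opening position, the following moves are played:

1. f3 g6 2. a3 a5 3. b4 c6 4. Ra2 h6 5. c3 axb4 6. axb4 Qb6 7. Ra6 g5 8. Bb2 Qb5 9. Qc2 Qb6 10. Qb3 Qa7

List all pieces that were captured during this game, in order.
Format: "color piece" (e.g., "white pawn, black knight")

Tracking captures:
  axb4: captured white pawn
  axb4: captured black pawn

white pawn, black pawn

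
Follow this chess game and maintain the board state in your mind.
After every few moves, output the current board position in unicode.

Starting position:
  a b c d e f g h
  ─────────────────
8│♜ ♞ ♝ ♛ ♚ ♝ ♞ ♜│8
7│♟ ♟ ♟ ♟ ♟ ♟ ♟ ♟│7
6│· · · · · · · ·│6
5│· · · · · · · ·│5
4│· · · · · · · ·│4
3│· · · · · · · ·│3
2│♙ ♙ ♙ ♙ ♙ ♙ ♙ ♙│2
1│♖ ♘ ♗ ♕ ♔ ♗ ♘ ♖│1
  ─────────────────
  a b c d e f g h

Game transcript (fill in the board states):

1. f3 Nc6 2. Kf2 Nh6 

  a b c d e f g h
  ─────────────────
8│♜ · ♝ ♛ ♚ ♝ · ♜│8
7│♟ ♟ ♟ ♟ ♟ ♟ ♟ ♟│7
6│· · ♞ · · · · ♞│6
5│· · · · · · · ·│5
4│· · · · · · · ·│4
3│· · · · · ♙ · ·│3
2│♙ ♙ ♙ ♙ ♙ ♔ ♙ ♙│2
1│♖ ♘ ♗ ♕ · ♗ ♘ ♖│1
  ─────────────────
  a b c d e f g h

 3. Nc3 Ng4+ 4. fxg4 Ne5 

  a b c d e f g h
  ─────────────────
8│♜ · ♝ ♛ ♚ ♝ · ♜│8
7│♟ ♟ ♟ ♟ ♟ ♟ ♟ ♟│7
6│· · · · · · · ·│6
5│· · · · ♞ · · ·│5
4│· · · · · · ♙ ·│4
3│· · ♘ · · · · ·│3
2│♙ ♙ ♙ ♙ ♙ ♔ ♙ ♙│2
1│♖ · ♗ ♕ · ♗ ♘ ♖│1
  ─────────────────
  a b c d e f g h

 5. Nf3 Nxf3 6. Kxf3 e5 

  a b c d e f g h
  ─────────────────
8│♜ · ♝ ♛ ♚ ♝ · ♜│8
7│♟ ♟ ♟ ♟ · ♟ ♟ ♟│7
6│· · · · · · · ·│6
5│· · · · ♟ · · ·│5
4│· · · · · · ♙ ·│4
3│· · ♘ · · ♔ · ·│3
2│♙ ♙ ♙ ♙ ♙ · ♙ ♙│2
1│♖ · ♗ ♕ · ♗ · ♖│1
  ─────────────────
  a b c d e f g h

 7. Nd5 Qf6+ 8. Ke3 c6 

  a b c d e f g h
  ─────────────────
8│♜ · ♝ · ♚ ♝ · ♜│8
7│♟ ♟ · ♟ · ♟ ♟ ♟│7
6│· · ♟ · · ♛ · ·│6
5│· · · ♘ ♟ · · ·│5
4│· · · · · · ♙ ·│4
3│· · · · ♔ · · ·│3
2│♙ ♙ ♙ ♙ ♙ · ♙ ♙│2
1│♖ · ♗ ♕ · ♗ · ♖│1
  ─────────────────
  a b c d e f g h

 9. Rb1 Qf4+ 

  a b c d e f g h
  ─────────────────
8│♜ · ♝ · ♚ ♝ · ♜│8
7│♟ ♟ · ♟ · ♟ ♟ ♟│7
6│· · ♟ · · · · ·│6
5│· · · ♘ ♟ · · ·│5
4│· · · · · ♛ ♙ ·│4
3│· · · · ♔ · · ·│3
2│♙ ♙ ♙ ♙ ♙ · ♙ ♙│2
1│· ♖ ♗ ♕ · ♗ · ♖│1
  ─────────────────
  a b c d e f g h


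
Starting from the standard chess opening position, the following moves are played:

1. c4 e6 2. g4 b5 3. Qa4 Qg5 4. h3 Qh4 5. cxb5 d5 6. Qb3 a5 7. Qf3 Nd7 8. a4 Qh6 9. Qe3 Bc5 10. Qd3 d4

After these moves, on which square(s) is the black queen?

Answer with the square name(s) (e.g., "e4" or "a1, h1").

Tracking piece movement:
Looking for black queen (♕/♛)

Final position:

  a b c d e f g h
  ─────────────────
8│♜ · ♝ · ♚ · ♞ ♜│8
7│· · ♟ ♞ · ♟ ♟ ♟│7
6│· · · · ♟ · · ♛│6
5│♟ ♙ ♝ · · · · ·│5
4│♙ · · ♟ · · ♙ ·│4
3│· · · ♕ · · · ♙│3
2│· ♙ · ♙ ♙ ♙ · ·│2
1│♖ ♘ ♗ · ♔ ♗ ♘ ♖│1
  ─────────────────
  a b c d e f g h


h6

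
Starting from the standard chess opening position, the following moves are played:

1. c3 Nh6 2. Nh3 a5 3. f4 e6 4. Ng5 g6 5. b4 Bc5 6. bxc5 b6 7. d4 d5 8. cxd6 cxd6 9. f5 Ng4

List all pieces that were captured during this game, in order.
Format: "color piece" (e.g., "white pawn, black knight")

Tracking captures:
  bxc5: captured black bishop
  cxd6: captured black pawn
  cxd6: captured white pawn

black bishop, black pawn, white pawn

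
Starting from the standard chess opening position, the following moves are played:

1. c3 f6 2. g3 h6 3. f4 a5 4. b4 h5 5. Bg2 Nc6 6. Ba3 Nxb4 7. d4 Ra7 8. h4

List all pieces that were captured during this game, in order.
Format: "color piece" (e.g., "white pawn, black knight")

Tracking captures:
  Nxb4: captured white pawn

white pawn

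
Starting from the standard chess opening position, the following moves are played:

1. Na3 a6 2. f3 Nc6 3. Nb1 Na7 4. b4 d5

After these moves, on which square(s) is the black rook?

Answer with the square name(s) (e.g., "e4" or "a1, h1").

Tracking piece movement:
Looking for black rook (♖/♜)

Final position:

  a b c d e f g h
  ─────────────────
8│♜ · ♝ ♛ ♚ ♝ ♞ ♜│8
7│♞ ♟ ♟ · ♟ ♟ ♟ ♟│7
6│♟ · · · · · · ·│6
5│· · · ♟ · · · ·│5
4│· ♙ · · · · · ·│4
3│· · · · · ♙ · ·│3
2│♙ · ♙ ♙ ♙ · ♙ ♙│2
1│♖ ♘ ♗ ♕ ♔ ♗ ♘ ♖│1
  ─────────────────
  a b c d e f g h


a8, h8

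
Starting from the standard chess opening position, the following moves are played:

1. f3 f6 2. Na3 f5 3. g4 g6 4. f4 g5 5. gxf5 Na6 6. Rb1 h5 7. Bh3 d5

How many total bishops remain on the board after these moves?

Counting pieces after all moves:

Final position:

  a b c d e f g h
  ─────────────────
8│♜ · ♝ ♛ ♚ ♝ ♞ ♜│8
7│♟ ♟ ♟ · ♟ · · ·│7
6│♞ · · · · · · ·│6
5│· · · ♟ · ♙ ♟ ♟│5
4│· · · · · ♙ · ·│4
3│♘ · · · · · · ♗│3
2│♙ ♙ ♙ ♙ ♙ · · ♙│2
1│· ♖ ♗ ♕ ♔ · ♘ ♖│1
  ─────────────────
  a b c d e f g h


4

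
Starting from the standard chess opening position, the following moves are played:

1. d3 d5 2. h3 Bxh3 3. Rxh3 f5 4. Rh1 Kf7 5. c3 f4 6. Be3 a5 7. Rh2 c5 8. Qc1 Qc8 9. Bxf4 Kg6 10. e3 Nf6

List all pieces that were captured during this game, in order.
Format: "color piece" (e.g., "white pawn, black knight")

Tracking captures:
  Bxh3: captured white pawn
  Rxh3: captured black bishop
  Bxf4: captured black pawn

white pawn, black bishop, black pawn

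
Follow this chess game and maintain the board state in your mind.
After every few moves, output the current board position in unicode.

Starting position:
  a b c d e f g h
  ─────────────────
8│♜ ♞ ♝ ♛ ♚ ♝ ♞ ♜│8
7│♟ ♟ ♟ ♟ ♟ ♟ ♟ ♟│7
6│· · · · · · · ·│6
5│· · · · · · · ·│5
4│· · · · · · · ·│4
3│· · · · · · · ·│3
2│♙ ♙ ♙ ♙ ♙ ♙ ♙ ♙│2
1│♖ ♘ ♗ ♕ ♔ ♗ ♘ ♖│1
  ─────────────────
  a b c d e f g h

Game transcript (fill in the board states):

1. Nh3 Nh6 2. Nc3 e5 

  a b c d e f g h
  ─────────────────
8│♜ ♞ ♝ ♛ ♚ ♝ · ♜│8
7│♟ ♟ ♟ ♟ · ♟ ♟ ♟│7
6│· · · · · · · ♞│6
5│· · · · ♟ · · ·│5
4│· · · · · · · ·│4
3│· · ♘ · · · · ♘│3
2│♙ ♙ ♙ ♙ ♙ ♙ ♙ ♙│2
1│♖ · ♗ ♕ ♔ ♗ · ♖│1
  ─────────────────
  a b c d e f g h

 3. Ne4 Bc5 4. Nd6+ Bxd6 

  a b c d e f g h
  ─────────────────
8│♜ ♞ ♝ ♛ ♚ · · ♜│8
7│♟ ♟ ♟ ♟ · ♟ ♟ ♟│7
6│· · · ♝ · · · ♞│6
5│· · · · ♟ · · ·│5
4│· · · · · · · ·│4
3│· · · · · · · ♘│3
2│♙ ♙ ♙ ♙ ♙ ♙ ♙ ♙│2
1│♖ · ♗ ♕ ♔ ♗ · ♖│1
  ─────────────────
  a b c d e f g h

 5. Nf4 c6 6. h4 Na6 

  a b c d e f g h
  ─────────────────
8│♜ · ♝ ♛ ♚ · · ♜│8
7│♟ ♟ · ♟ · ♟ ♟ ♟│7
6│♞ · ♟ ♝ · · · ♞│6
5│· · · · ♟ · · ·│5
4│· · · · · ♘ · ♙│4
3│· · · · · · · ·│3
2│♙ ♙ ♙ ♙ ♙ ♙ ♙ ·│2
1│♖ · ♗ ♕ ♔ ♗ · ♖│1
  ─────────────────
  a b c d e f g h

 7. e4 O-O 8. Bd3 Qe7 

  a b c d e f g h
  ─────────────────
8│♜ · ♝ · · ♜ ♚ ·│8
7│♟ ♟ · ♟ ♛ ♟ ♟ ♟│7
6│♞ · ♟ ♝ · · · ♞│6
5│· · · · ♟ · · ·│5
4│· · · · ♙ ♘ · ♙│4
3│· · · ♗ · · · ·│3
2│♙ ♙ ♙ ♙ · ♙ ♙ ·│2
1│♖ · ♗ ♕ ♔ · · ♖│1
  ─────────────────
  a b c d e f g h

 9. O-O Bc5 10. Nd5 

  a b c d e f g h
  ─────────────────
8│♜ · ♝ · · ♜ ♚ ·│8
7│♟ ♟ · ♟ ♛ ♟ ♟ ♟│7
6│♞ · ♟ · · · · ♞│6
5│· · ♝ ♘ ♟ · · ·│5
4│· · · · ♙ · · ♙│4
3│· · · ♗ · · · ·│3
2│♙ ♙ ♙ ♙ · ♙ ♙ ·│2
1│♖ · ♗ ♕ · ♖ ♔ ·│1
  ─────────────────
  a b c d e f g h


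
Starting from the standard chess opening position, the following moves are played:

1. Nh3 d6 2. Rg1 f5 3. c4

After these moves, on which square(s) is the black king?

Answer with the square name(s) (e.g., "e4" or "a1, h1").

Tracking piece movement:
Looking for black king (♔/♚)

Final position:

  a b c d e f g h
  ─────────────────
8│♜ ♞ ♝ ♛ ♚ ♝ ♞ ♜│8
7│♟ ♟ ♟ · ♟ · ♟ ♟│7
6│· · · ♟ · · · ·│6
5│· · · · · ♟ · ·│5
4│· · ♙ · · · · ·│4
3│· · · · · · · ♘│3
2│♙ ♙ · ♙ ♙ ♙ ♙ ♙│2
1│♖ ♘ ♗ ♕ ♔ ♗ ♖ ·│1
  ─────────────────
  a b c d e f g h


e8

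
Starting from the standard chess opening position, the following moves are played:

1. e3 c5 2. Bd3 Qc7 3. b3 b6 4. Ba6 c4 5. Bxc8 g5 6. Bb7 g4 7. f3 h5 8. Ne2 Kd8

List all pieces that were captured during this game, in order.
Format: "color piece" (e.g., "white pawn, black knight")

Tracking captures:
  Bxc8: captured black bishop

black bishop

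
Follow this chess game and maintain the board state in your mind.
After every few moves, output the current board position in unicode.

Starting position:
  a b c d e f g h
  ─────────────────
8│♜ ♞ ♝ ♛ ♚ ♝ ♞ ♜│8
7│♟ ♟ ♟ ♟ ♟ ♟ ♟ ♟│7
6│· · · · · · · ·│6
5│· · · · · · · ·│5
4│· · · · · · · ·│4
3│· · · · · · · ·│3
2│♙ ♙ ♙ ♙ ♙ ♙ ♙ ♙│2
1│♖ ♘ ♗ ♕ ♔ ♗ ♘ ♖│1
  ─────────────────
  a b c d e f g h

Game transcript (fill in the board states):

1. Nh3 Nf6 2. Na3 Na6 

  a b c d e f g h
  ─────────────────
8│♜ · ♝ ♛ ♚ ♝ · ♜│8
7│♟ ♟ ♟ ♟ ♟ ♟ ♟ ♟│7
6│♞ · · · · ♞ · ·│6
5│· · · · · · · ·│5
4│· · · · · · · ·│4
3│♘ · · · · · · ♘│3
2│♙ ♙ ♙ ♙ ♙ ♙ ♙ ♙│2
1│♖ · ♗ ♕ ♔ ♗ · ♖│1
  ─────────────────
  a b c d e f g h

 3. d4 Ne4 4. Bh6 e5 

  a b c d e f g h
  ─────────────────
8│♜ · ♝ ♛ ♚ ♝ · ♜│8
7│♟ ♟ ♟ ♟ · ♟ ♟ ♟│7
6│♞ · · · · · · ♗│6
5│· · · · ♟ · · ·│5
4│· · · ♙ ♞ · · ·│4
3│♘ · · · · · · ♘│3
2│♙ ♙ ♙ · ♙ ♙ ♙ ♙│2
1│♖ · · ♕ ♔ ♗ · ♖│1
  ─────────────────
  a b c d e f g h

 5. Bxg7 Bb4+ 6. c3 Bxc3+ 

  a b c d e f g h
  ─────────────────
8│♜ · ♝ ♛ ♚ · · ♜│8
7│♟ ♟ ♟ ♟ · ♟ ♗ ♟│7
6│♞ · · · · · · ·│6
5│· · · · ♟ · · ·│5
4│· · · ♙ ♞ · · ·│4
3│♘ · ♝ · · · · ♘│3
2│♙ ♙ · · ♙ ♙ ♙ ♙│2
1│♖ · · ♕ ♔ ♗ · ♖│1
  ─────────────────
  a b c d e f g h

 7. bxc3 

  a b c d e f g h
  ─────────────────
8│♜ · ♝ ♛ ♚ · · ♜│8
7│♟ ♟ ♟ ♟ · ♟ ♗ ♟│7
6│♞ · · · · · · ·│6
5│· · · · ♟ · · ·│5
4│· · · ♙ ♞ · · ·│4
3│♘ · ♙ · · · · ♘│3
2│♙ · · · ♙ ♙ ♙ ♙│2
1│♖ · · ♕ ♔ ♗ · ♖│1
  ─────────────────
  a b c d e f g h


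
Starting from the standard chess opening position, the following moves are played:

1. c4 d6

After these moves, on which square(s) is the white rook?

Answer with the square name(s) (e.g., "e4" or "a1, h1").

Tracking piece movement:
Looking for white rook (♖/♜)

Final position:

  a b c d e f g h
  ─────────────────
8│♜ ♞ ♝ ♛ ♚ ♝ ♞ ♜│8
7│♟ ♟ ♟ · ♟ ♟ ♟ ♟│7
6│· · · ♟ · · · ·│6
5│· · · · · · · ·│5
4│· · ♙ · · · · ·│4
3│· · · · · · · ·│3
2│♙ ♙ · ♙ ♙ ♙ ♙ ♙│2
1│♖ ♘ ♗ ♕ ♔ ♗ ♘ ♖│1
  ─────────────────
  a b c d e f g h


a1, h1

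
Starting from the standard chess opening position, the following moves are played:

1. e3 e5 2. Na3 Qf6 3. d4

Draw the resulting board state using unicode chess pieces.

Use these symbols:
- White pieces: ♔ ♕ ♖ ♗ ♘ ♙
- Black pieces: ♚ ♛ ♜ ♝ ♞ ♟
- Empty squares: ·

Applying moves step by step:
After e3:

♜ ♞ ♝ ♛ ♚ ♝ ♞ ♜
♟ ♟ ♟ ♟ ♟ ♟ ♟ ♟
· · · · · · · ·
· · · · · · · ·
· · · · · · · ·
· · · · ♙ · · ·
♙ ♙ ♙ ♙ · ♙ ♙ ♙
♖ ♘ ♗ ♕ ♔ ♗ ♘ ♖


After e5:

♜ ♞ ♝ ♛ ♚ ♝ ♞ ♜
♟ ♟ ♟ ♟ · ♟ ♟ ♟
· · · · · · · ·
· · · · ♟ · · ·
· · · · · · · ·
· · · · ♙ · · ·
♙ ♙ ♙ ♙ · ♙ ♙ ♙
♖ ♘ ♗ ♕ ♔ ♗ ♘ ♖


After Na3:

♜ ♞ ♝ ♛ ♚ ♝ ♞ ♜
♟ ♟ ♟ ♟ · ♟ ♟ ♟
· · · · · · · ·
· · · · ♟ · · ·
· · · · · · · ·
♘ · · · ♙ · · ·
♙ ♙ ♙ ♙ · ♙ ♙ ♙
♖ · ♗ ♕ ♔ ♗ ♘ ♖


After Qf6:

♜ ♞ ♝ · ♚ ♝ ♞ ♜
♟ ♟ ♟ ♟ · ♟ ♟ ♟
· · · · · ♛ · ·
· · · · ♟ · · ·
· · · · · · · ·
♘ · · · ♙ · · ·
♙ ♙ ♙ ♙ · ♙ ♙ ♙
♖ · ♗ ♕ ♔ ♗ ♘ ♖


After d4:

♜ ♞ ♝ · ♚ ♝ ♞ ♜
♟ ♟ ♟ ♟ · ♟ ♟ ♟
· · · · · ♛ · ·
· · · · ♟ · · ·
· · · ♙ · · · ·
♘ · · · ♙ · · ·
♙ ♙ ♙ · · ♙ ♙ ♙
♖ · ♗ ♕ ♔ ♗ ♘ ♖



  a b c d e f g h
  ─────────────────
8│♜ ♞ ♝ · ♚ ♝ ♞ ♜│8
7│♟ ♟ ♟ ♟ · ♟ ♟ ♟│7
6│· · · · · ♛ · ·│6
5│· · · · ♟ · · ·│5
4│· · · ♙ · · · ·│4
3│♘ · · · ♙ · · ·│3
2│♙ ♙ ♙ · · ♙ ♙ ♙│2
1│♖ · ♗ ♕ ♔ ♗ ♘ ♖│1
  ─────────────────
  a b c d e f g h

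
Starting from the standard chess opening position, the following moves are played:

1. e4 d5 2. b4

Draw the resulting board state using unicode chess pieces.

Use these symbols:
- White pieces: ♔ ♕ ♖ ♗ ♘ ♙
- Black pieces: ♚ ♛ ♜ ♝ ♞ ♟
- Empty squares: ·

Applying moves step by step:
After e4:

♜ ♞ ♝ ♛ ♚ ♝ ♞ ♜
♟ ♟ ♟ ♟ ♟ ♟ ♟ ♟
· · · · · · · ·
· · · · · · · ·
· · · · ♙ · · ·
· · · · · · · ·
♙ ♙ ♙ ♙ · ♙ ♙ ♙
♖ ♘ ♗ ♕ ♔ ♗ ♘ ♖


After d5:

♜ ♞ ♝ ♛ ♚ ♝ ♞ ♜
♟ ♟ ♟ · ♟ ♟ ♟ ♟
· · · · · · · ·
· · · ♟ · · · ·
· · · · ♙ · · ·
· · · · · · · ·
♙ ♙ ♙ ♙ · ♙ ♙ ♙
♖ ♘ ♗ ♕ ♔ ♗ ♘ ♖


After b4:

♜ ♞ ♝ ♛ ♚ ♝ ♞ ♜
♟ ♟ ♟ · ♟ ♟ ♟ ♟
· · · · · · · ·
· · · ♟ · · · ·
· ♙ · · ♙ · · ·
· · · · · · · ·
♙ · ♙ ♙ · ♙ ♙ ♙
♖ ♘ ♗ ♕ ♔ ♗ ♘ ♖



  a b c d e f g h
  ─────────────────
8│♜ ♞ ♝ ♛ ♚ ♝ ♞ ♜│8
7│♟ ♟ ♟ · ♟ ♟ ♟ ♟│7
6│· · · · · · · ·│6
5│· · · ♟ · · · ·│5
4│· ♙ · · ♙ · · ·│4
3│· · · · · · · ·│3
2│♙ · ♙ ♙ · ♙ ♙ ♙│2
1│♖ ♘ ♗ ♕ ♔ ♗ ♘ ♖│1
  ─────────────────
  a b c d e f g h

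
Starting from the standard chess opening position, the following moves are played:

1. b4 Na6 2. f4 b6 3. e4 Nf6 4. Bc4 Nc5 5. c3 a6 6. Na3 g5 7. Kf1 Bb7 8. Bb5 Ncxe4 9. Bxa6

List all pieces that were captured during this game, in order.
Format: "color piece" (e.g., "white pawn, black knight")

Tracking captures:
  Ncxe4: captured white pawn
  Bxa6: captured black pawn

white pawn, black pawn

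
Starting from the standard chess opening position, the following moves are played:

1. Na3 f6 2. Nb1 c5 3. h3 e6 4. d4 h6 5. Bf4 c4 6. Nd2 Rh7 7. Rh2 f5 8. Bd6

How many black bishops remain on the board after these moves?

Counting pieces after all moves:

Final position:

  a b c d e f g h
  ─────────────────
8│♜ ♞ ♝ ♛ ♚ ♝ ♞ ·│8
7│♟ ♟ · ♟ · · ♟ ♜│7
6│· · · ♗ ♟ · · ♟│6
5│· · · · · ♟ · ·│5
4│· · ♟ ♙ · · · ·│4
3│· · · · · · · ♙│3
2│♙ ♙ ♙ ♘ ♙ ♙ ♙ ♖│2
1│♖ · · ♕ ♔ ♗ ♘ ·│1
  ─────────────────
  a b c d e f g h


2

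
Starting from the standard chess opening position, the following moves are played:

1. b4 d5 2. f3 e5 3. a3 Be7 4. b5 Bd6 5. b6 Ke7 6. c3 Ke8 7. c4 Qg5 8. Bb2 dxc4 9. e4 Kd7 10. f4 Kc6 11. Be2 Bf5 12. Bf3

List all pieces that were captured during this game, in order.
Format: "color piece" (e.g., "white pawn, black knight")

Tracking captures:
  dxc4: captured white pawn

white pawn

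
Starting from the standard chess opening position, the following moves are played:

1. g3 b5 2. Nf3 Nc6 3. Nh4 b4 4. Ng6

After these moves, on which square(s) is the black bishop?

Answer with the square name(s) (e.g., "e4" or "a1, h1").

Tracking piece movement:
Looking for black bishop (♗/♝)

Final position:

  a b c d e f g h
  ─────────────────
8│♜ · ♝ ♛ ♚ ♝ ♞ ♜│8
7│♟ · ♟ ♟ ♟ ♟ ♟ ♟│7
6│· · ♞ · · · ♘ ·│6
5│· · · · · · · ·│5
4│· ♟ · · · · · ·│4
3│· · · · · · ♙ ·│3
2│♙ ♙ ♙ ♙ ♙ ♙ · ♙│2
1│♖ ♘ ♗ ♕ ♔ ♗ · ♖│1
  ─────────────────
  a b c d e f g h


c8, f8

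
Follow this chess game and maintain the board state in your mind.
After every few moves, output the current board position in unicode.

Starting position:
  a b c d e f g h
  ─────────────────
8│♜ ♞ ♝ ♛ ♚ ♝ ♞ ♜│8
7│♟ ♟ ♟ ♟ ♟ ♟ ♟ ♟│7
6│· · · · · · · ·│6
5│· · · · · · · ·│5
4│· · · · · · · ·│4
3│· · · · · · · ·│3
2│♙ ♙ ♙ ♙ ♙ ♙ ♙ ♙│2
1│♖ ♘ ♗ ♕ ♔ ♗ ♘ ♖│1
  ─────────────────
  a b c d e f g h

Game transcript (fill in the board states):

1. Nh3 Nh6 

  a b c d e f g h
  ─────────────────
8│♜ ♞ ♝ ♛ ♚ ♝ · ♜│8
7│♟ ♟ ♟ ♟ ♟ ♟ ♟ ♟│7
6│· · · · · · · ♞│6
5│· · · · · · · ·│5
4│· · · · · · · ·│4
3│· · · · · · · ♘│3
2│♙ ♙ ♙ ♙ ♙ ♙ ♙ ♙│2
1│♖ ♘ ♗ ♕ ♔ ♗ · ♖│1
  ─────────────────
  a b c d e f g h

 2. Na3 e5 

  a b c d e f g h
  ─────────────────
8│♜ ♞ ♝ ♛ ♚ ♝ · ♜│8
7│♟ ♟ ♟ ♟ · ♟ ♟ ♟│7
6│· · · · · · · ♞│6
5│· · · · ♟ · · ·│5
4│· · · · · · · ·│4
3│♘ · · · · · · ♘│3
2│♙ ♙ ♙ ♙ ♙ ♙ ♙ ♙│2
1│♖ · ♗ ♕ ♔ ♗ · ♖│1
  ─────────────────
  a b c d e f g h

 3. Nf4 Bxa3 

  a b c d e f g h
  ─────────────────
8│♜ ♞ ♝ ♛ ♚ · · ♜│8
7│♟ ♟ ♟ ♟ · ♟ ♟ ♟│7
6│· · · · · · · ♞│6
5│· · · · ♟ · · ·│5
4│· · · · · ♘ · ·│4
3│♝ · · · · · · ·│3
2│♙ ♙ ♙ ♙ ♙ ♙ ♙ ♙│2
1│♖ · ♗ ♕ ♔ ♗ · ♖│1
  ─────────────────
  a b c d e f g h

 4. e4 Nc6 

  a b c d e f g h
  ─────────────────
8│♜ · ♝ ♛ ♚ · · ♜│8
7│♟ ♟ ♟ ♟ · ♟ ♟ ♟│7
6│· · ♞ · · · · ♞│6
5│· · · · ♟ · · ·│5
4│· · · · ♙ ♘ · ·│4
3│♝ · · · · · · ·│3
2│♙ ♙ ♙ ♙ · ♙ ♙ ♙│2
1│♖ · ♗ ♕ ♔ ♗ · ♖│1
  ─────────────────
  a b c d e f g h

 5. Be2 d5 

  a b c d e f g h
  ─────────────────
8│♜ · ♝ ♛ ♚ · · ♜│8
7│♟ ♟ ♟ · · ♟ ♟ ♟│7
6│· · ♞ · · · · ♞│6
5│· · · ♟ ♟ · · ·│5
4│· · · · ♙ ♘ · ·│4
3│♝ · · · · · · ·│3
2│♙ ♙ ♙ ♙ ♗ ♙ ♙ ♙│2
1│♖ · ♗ ♕ ♔ · · ♖│1
  ─────────────────
  a b c d e f g h



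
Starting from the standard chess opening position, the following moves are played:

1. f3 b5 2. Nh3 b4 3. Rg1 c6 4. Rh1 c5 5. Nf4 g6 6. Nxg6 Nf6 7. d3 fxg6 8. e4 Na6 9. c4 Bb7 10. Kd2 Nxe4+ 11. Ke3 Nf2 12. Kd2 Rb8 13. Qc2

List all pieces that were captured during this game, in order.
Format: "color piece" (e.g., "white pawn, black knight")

Tracking captures:
  Nxg6: captured black pawn
  fxg6: captured white knight
  Nxe4+: captured white pawn

black pawn, white knight, white pawn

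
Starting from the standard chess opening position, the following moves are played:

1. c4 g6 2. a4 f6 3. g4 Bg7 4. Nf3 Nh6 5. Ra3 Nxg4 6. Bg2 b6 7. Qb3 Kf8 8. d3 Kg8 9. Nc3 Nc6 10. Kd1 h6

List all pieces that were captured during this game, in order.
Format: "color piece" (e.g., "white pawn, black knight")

Tracking captures:
  Nxg4: captured white pawn

white pawn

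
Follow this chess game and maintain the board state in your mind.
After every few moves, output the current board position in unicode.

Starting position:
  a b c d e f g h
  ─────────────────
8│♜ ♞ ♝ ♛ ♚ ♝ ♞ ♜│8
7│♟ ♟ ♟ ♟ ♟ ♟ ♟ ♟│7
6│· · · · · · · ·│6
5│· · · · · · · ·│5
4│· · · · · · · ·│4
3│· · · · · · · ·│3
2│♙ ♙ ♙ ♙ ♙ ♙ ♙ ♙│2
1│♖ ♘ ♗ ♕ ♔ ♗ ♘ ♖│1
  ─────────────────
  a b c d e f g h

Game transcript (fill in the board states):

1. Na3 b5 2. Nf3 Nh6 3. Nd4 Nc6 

  a b c d e f g h
  ─────────────────
8│♜ · ♝ ♛ ♚ ♝ · ♜│8
7│♟ · ♟ ♟ ♟ ♟ ♟ ♟│7
6│· · ♞ · · · · ♞│6
5│· ♟ · · · · · ·│5
4│· · · ♘ · · · ·│4
3│♘ · · · · · · ·│3
2│♙ ♙ ♙ ♙ ♙ ♙ ♙ ♙│2
1│♖ · ♗ ♕ ♔ ♗ · ♖│1
  ─────────────────
  a b c d e f g h

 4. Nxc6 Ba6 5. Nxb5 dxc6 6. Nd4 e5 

  a b c d e f g h
  ─────────────────
8│♜ · · ♛ ♚ ♝ · ♜│8
7│♟ · ♟ · · ♟ ♟ ♟│7
6│♝ · ♟ · · · · ♞│6
5│· · · · ♟ · · ·│5
4│· · · ♘ · · · ·│4
3│· · · · · · · ·│3
2│♙ ♙ ♙ ♙ ♙ ♙ ♙ ♙│2
1│♖ · ♗ ♕ ♔ ♗ · ♖│1
  ─────────────────
  a b c d e f g h

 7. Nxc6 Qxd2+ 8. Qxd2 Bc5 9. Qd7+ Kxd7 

  a b c d e f g h
  ─────────────────
8│♜ · · · · · · ♜│8
7│♟ · ♟ ♚ · ♟ ♟ ♟│7
6│♝ · ♘ · · · · ♞│6
5│· · ♝ · ♟ · · ·│5
4│· · · · · · · ·│4
3│· · · · · · · ·│3
2│♙ ♙ ♙ · ♙ ♙ ♙ ♙│2
1│♖ · ♗ · ♔ ♗ · ♖│1
  ─────────────────
  a b c d e f g h

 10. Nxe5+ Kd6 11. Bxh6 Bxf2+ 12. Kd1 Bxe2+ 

  a b c d e f g h
  ─────────────────
8│♜ · · · · · · ♜│8
7│♟ · ♟ · · ♟ ♟ ♟│7
6│· · · ♚ · · · ♗│6
5│· · · · ♘ · · ·│5
4│· · · · · · · ·│4
3│· · · · · · · ·│3
2│♙ ♙ ♙ · ♝ ♝ ♙ ♙│2
1│♖ · · ♔ · ♗ · ♖│1
  ─────────────────
  a b c d e f g h



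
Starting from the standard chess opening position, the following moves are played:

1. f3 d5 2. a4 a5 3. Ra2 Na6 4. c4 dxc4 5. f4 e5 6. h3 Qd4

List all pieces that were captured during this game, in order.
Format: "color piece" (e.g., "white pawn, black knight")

Tracking captures:
  dxc4: captured white pawn

white pawn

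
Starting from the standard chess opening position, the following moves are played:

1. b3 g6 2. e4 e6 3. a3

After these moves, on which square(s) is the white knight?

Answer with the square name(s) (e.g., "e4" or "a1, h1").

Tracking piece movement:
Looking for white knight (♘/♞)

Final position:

  a b c d e f g h
  ─────────────────
8│♜ ♞ ♝ ♛ ♚ ♝ ♞ ♜│8
7│♟ ♟ ♟ ♟ · ♟ · ♟│7
6│· · · · ♟ · ♟ ·│6
5│· · · · · · · ·│5
4│· · · · ♙ · · ·│4
3│♙ ♙ · · · · · ·│3
2│· · ♙ ♙ · ♙ ♙ ♙│2
1│♖ ♘ ♗ ♕ ♔ ♗ ♘ ♖│1
  ─────────────────
  a b c d e f g h


b1, g1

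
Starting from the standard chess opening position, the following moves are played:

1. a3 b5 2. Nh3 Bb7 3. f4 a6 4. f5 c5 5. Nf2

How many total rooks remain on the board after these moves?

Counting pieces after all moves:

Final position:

  a b c d e f g h
  ─────────────────
8│♜ ♞ · ♛ ♚ ♝ ♞ ♜│8
7│· ♝ · ♟ ♟ ♟ ♟ ♟│7
6│♟ · · · · · · ·│6
5│· ♟ ♟ · · ♙ · ·│5
4│· · · · · · · ·│4
3│♙ · · · · · · ·│3
2│· ♙ ♙ ♙ ♙ ♘ ♙ ♙│2
1│♖ ♘ ♗ ♕ ♔ ♗ · ♖│1
  ─────────────────
  a b c d e f g h


4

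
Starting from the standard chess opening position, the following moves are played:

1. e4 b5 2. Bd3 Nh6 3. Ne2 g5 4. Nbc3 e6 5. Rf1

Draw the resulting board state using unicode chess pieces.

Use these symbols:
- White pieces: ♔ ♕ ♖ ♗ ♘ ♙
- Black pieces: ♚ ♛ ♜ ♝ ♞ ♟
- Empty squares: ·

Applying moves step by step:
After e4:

♜ ♞ ♝ ♛ ♚ ♝ ♞ ♜
♟ ♟ ♟ ♟ ♟ ♟ ♟ ♟
· · · · · · · ·
· · · · · · · ·
· · · · ♙ · · ·
· · · · · · · ·
♙ ♙ ♙ ♙ · ♙ ♙ ♙
♖ ♘ ♗ ♕ ♔ ♗ ♘ ♖


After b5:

♜ ♞ ♝ ♛ ♚ ♝ ♞ ♜
♟ · ♟ ♟ ♟ ♟ ♟ ♟
· · · · · · · ·
· ♟ · · · · · ·
· · · · ♙ · · ·
· · · · · · · ·
♙ ♙ ♙ ♙ · ♙ ♙ ♙
♖ ♘ ♗ ♕ ♔ ♗ ♘ ♖


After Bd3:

♜ ♞ ♝ ♛ ♚ ♝ ♞ ♜
♟ · ♟ ♟ ♟ ♟ ♟ ♟
· · · · · · · ·
· ♟ · · · · · ·
· · · · ♙ · · ·
· · · ♗ · · · ·
♙ ♙ ♙ ♙ · ♙ ♙ ♙
♖ ♘ ♗ ♕ ♔ · ♘ ♖


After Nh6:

♜ ♞ ♝ ♛ ♚ ♝ · ♜
♟ · ♟ ♟ ♟ ♟ ♟ ♟
· · · · · · · ♞
· ♟ · · · · · ·
· · · · ♙ · · ·
· · · ♗ · · · ·
♙ ♙ ♙ ♙ · ♙ ♙ ♙
♖ ♘ ♗ ♕ ♔ · ♘ ♖


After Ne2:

♜ ♞ ♝ ♛ ♚ ♝ · ♜
♟ · ♟ ♟ ♟ ♟ ♟ ♟
· · · · · · · ♞
· ♟ · · · · · ·
· · · · ♙ · · ·
· · · ♗ · · · ·
♙ ♙ ♙ ♙ ♘ ♙ ♙ ♙
♖ ♘ ♗ ♕ ♔ · · ♖


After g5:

♜ ♞ ♝ ♛ ♚ ♝ · ♜
♟ · ♟ ♟ ♟ ♟ · ♟
· · · · · · · ♞
· ♟ · · · · ♟ ·
· · · · ♙ · · ·
· · · ♗ · · · ·
♙ ♙ ♙ ♙ ♘ ♙ ♙ ♙
♖ ♘ ♗ ♕ ♔ · · ♖


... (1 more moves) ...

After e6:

♜ ♞ ♝ ♛ ♚ ♝ · ♜
♟ · ♟ ♟ · ♟ · ♟
· · · · ♟ · · ♞
· ♟ · · · · ♟ ·
· · · · ♙ · · ·
· · ♘ ♗ · · · ·
♙ ♙ ♙ ♙ ♘ ♙ ♙ ♙
♖ · ♗ ♕ ♔ · · ♖


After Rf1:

♜ ♞ ♝ ♛ ♚ ♝ · ♜
♟ · ♟ ♟ · ♟ · ♟
· · · · ♟ · · ♞
· ♟ · · · · ♟ ·
· · · · ♙ · · ·
· · ♘ ♗ · · · ·
♙ ♙ ♙ ♙ ♘ ♙ ♙ ♙
♖ · ♗ ♕ ♔ ♖ · ·



  a b c d e f g h
  ─────────────────
8│♜ ♞ ♝ ♛ ♚ ♝ · ♜│8
7│♟ · ♟ ♟ · ♟ · ♟│7
6│· · · · ♟ · · ♞│6
5│· ♟ · · · · ♟ ·│5
4│· · · · ♙ · · ·│4
3│· · ♘ ♗ · · · ·│3
2│♙ ♙ ♙ ♙ ♘ ♙ ♙ ♙│2
1│♖ · ♗ ♕ ♔ ♖ · ·│1
  ─────────────────
  a b c d e f g h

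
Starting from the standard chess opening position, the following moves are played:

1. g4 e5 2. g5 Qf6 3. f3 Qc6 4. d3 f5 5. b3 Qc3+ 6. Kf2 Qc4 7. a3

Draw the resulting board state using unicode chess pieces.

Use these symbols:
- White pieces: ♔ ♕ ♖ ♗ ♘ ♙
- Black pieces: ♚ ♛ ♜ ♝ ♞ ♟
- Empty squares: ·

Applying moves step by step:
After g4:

♜ ♞ ♝ ♛ ♚ ♝ ♞ ♜
♟ ♟ ♟ ♟ ♟ ♟ ♟ ♟
· · · · · · · ·
· · · · · · · ·
· · · · · · ♙ ·
· · · · · · · ·
♙ ♙ ♙ ♙ ♙ ♙ · ♙
♖ ♘ ♗ ♕ ♔ ♗ ♘ ♖


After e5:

♜ ♞ ♝ ♛ ♚ ♝ ♞ ♜
♟ ♟ ♟ ♟ · ♟ ♟ ♟
· · · · · · · ·
· · · · ♟ · · ·
· · · · · · ♙ ·
· · · · · · · ·
♙ ♙ ♙ ♙ ♙ ♙ · ♙
♖ ♘ ♗ ♕ ♔ ♗ ♘ ♖


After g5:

♜ ♞ ♝ ♛ ♚ ♝ ♞ ♜
♟ ♟ ♟ ♟ · ♟ ♟ ♟
· · · · · · · ·
· · · · ♟ · ♙ ·
· · · · · · · ·
· · · · · · · ·
♙ ♙ ♙ ♙ ♙ ♙ · ♙
♖ ♘ ♗ ♕ ♔ ♗ ♘ ♖


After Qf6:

♜ ♞ ♝ · ♚ ♝ ♞ ♜
♟ ♟ ♟ ♟ · ♟ ♟ ♟
· · · · · ♛ · ·
· · · · ♟ · ♙ ·
· · · · · · · ·
· · · · · · · ·
♙ ♙ ♙ ♙ ♙ ♙ · ♙
♖ ♘ ♗ ♕ ♔ ♗ ♘ ♖


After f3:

♜ ♞ ♝ · ♚ ♝ ♞ ♜
♟ ♟ ♟ ♟ · ♟ ♟ ♟
· · · · · ♛ · ·
· · · · ♟ · ♙ ·
· · · · · · · ·
· · · · · ♙ · ·
♙ ♙ ♙ ♙ ♙ · · ♙
♖ ♘ ♗ ♕ ♔ ♗ ♘ ♖


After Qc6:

♜ ♞ ♝ · ♚ ♝ ♞ ♜
♟ ♟ ♟ ♟ · ♟ ♟ ♟
· · ♛ · · · · ·
· · · · ♟ · ♙ ·
· · · · · · · ·
· · · · · ♙ · ·
♙ ♙ ♙ ♙ ♙ · · ♙
♖ ♘ ♗ ♕ ♔ ♗ ♘ ♖


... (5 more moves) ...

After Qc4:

♜ ♞ ♝ · ♚ ♝ ♞ ♜
♟ ♟ ♟ ♟ · · ♟ ♟
· · · · · · · ·
· · · · ♟ ♟ ♙ ·
· · ♛ · · · · ·
· ♙ · ♙ · ♙ · ·
♙ · ♙ · ♙ ♔ · ♙
♖ ♘ ♗ ♕ · ♗ ♘ ♖


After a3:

♜ ♞ ♝ · ♚ ♝ ♞ ♜
♟ ♟ ♟ ♟ · · ♟ ♟
· · · · · · · ·
· · · · ♟ ♟ ♙ ·
· · ♛ · · · · ·
♙ ♙ · ♙ · ♙ · ·
· · ♙ · ♙ ♔ · ♙
♖ ♘ ♗ ♕ · ♗ ♘ ♖



  a b c d e f g h
  ─────────────────
8│♜ ♞ ♝ · ♚ ♝ ♞ ♜│8
7│♟ ♟ ♟ ♟ · · ♟ ♟│7
6│· · · · · · · ·│6
5│· · · · ♟ ♟ ♙ ·│5
4│· · ♛ · · · · ·│4
3│♙ ♙ · ♙ · ♙ · ·│3
2│· · ♙ · ♙ ♔ · ♙│2
1│♖ ♘ ♗ ♕ · ♗ ♘ ♖│1
  ─────────────────
  a b c d e f g h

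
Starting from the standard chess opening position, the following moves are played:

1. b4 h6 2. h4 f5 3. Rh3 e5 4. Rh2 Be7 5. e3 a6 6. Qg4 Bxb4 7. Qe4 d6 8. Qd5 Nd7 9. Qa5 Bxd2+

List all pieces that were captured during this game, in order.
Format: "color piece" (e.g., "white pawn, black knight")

Tracking captures:
  Bxb4: captured white pawn
  Bxd2+: captured white pawn

white pawn, white pawn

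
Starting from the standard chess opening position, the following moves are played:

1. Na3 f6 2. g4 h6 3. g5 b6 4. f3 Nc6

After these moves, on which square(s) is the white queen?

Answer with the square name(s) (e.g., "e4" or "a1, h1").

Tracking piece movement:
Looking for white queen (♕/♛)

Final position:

  a b c d e f g h
  ─────────────────
8│♜ · ♝ ♛ ♚ ♝ ♞ ♜│8
7│♟ · ♟ ♟ ♟ · ♟ ·│7
6│· ♟ ♞ · · ♟ · ♟│6
5│· · · · · · ♙ ·│5
4│· · · · · · · ·│4
3│♘ · · · · ♙ · ·│3
2│♙ ♙ ♙ ♙ ♙ · · ♙│2
1│♖ · ♗ ♕ ♔ ♗ ♘ ♖│1
  ─────────────────
  a b c d e f g h


d1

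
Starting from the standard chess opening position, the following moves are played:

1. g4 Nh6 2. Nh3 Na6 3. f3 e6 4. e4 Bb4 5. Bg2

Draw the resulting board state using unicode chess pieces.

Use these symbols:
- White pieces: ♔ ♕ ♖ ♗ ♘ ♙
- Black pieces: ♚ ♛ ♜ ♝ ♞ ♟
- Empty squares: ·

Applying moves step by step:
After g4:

♜ ♞ ♝ ♛ ♚ ♝ ♞ ♜
♟ ♟ ♟ ♟ ♟ ♟ ♟ ♟
· · · · · · · ·
· · · · · · · ·
· · · · · · ♙ ·
· · · · · · · ·
♙ ♙ ♙ ♙ ♙ ♙ · ♙
♖ ♘ ♗ ♕ ♔ ♗ ♘ ♖


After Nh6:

♜ ♞ ♝ ♛ ♚ ♝ · ♜
♟ ♟ ♟ ♟ ♟ ♟ ♟ ♟
· · · · · · · ♞
· · · · · · · ·
· · · · · · ♙ ·
· · · · · · · ·
♙ ♙ ♙ ♙ ♙ ♙ · ♙
♖ ♘ ♗ ♕ ♔ ♗ ♘ ♖


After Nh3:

♜ ♞ ♝ ♛ ♚ ♝ · ♜
♟ ♟ ♟ ♟ ♟ ♟ ♟ ♟
· · · · · · · ♞
· · · · · · · ·
· · · · · · ♙ ·
· · · · · · · ♘
♙ ♙ ♙ ♙ ♙ ♙ · ♙
♖ ♘ ♗ ♕ ♔ ♗ · ♖


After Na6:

♜ · ♝ ♛ ♚ ♝ · ♜
♟ ♟ ♟ ♟ ♟ ♟ ♟ ♟
♞ · · · · · · ♞
· · · · · · · ·
· · · · · · ♙ ·
· · · · · · · ♘
♙ ♙ ♙ ♙ ♙ ♙ · ♙
♖ ♘ ♗ ♕ ♔ ♗ · ♖


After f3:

♜ · ♝ ♛ ♚ ♝ · ♜
♟ ♟ ♟ ♟ ♟ ♟ ♟ ♟
♞ · · · · · · ♞
· · · · · · · ·
· · · · · · ♙ ·
· · · · · ♙ · ♘
♙ ♙ ♙ ♙ ♙ · · ♙
♖ ♘ ♗ ♕ ♔ ♗ · ♖


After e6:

♜ · ♝ ♛ ♚ ♝ · ♜
♟ ♟ ♟ ♟ · ♟ ♟ ♟
♞ · · · ♟ · · ♞
· · · · · · · ·
· · · · · · ♙ ·
· · · · · ♙ · ♘
♙ ♙ ♙ ♙ ♙ · · ♙
♖ ♘ ♗ ♕ ♔ ♗ · ♖


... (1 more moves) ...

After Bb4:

♜ · ♝ ♛ ♚ · · ♜
♟ ♟ ♟ ♟ · ♟ ♟ ♟
♞ · · · ♟ · · ♞
· · · · · · · ·
· ♝ · · ♙ · ♙ ·
· · · · · ♙ · ♘
♙ ♙ ♙ ♙ · · · ♙
♖ ♘ ♗ ♕ ♔ ♗ · ♖


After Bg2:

♜ · ♝ ♛ ♚ · · ♜
♟ ♟ ♟ ♟ · ♟ ♟ ♟
♞ · · · ♟ · · ♞
· · · · · · · ·
· ♝ · · ♙ · ♙ ·
· · · · · ♙ · ♘
♙ ♙ ♙ ♙ · · ♗ ♙
♖ ♘ ♗ ♕ ♔ · · ♖



  a b c d e f g h
  ─────────────────
8│♜ · ♝ ♛ ♚ · · ♜│8
7│♟ ♟ ♟ ♟ · ♟ ♟ ♟│7
6│♞ · · · ♟ · · ♞│6
5│· · · · · · · ·│5
4│· ♝ · · ♙ · ♙ ·│4
3│· · · · · ♙ · ♘│3
2│♙ ♙ ♙ ♙ · · ♗ ♙│2
1│♖ ♘ ♗ ♕ ♔ · · ♖│1
  ─────────────────
  a b c d e f g h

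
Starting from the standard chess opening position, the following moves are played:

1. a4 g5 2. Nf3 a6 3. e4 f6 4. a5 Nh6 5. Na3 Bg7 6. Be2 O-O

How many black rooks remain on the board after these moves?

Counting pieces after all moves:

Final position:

  a b c d e f g h
  ─────────────────
8│♜ ♞ ♝ ♛ · ♜ ♚ ·│8
7│· ♟ ♟ ♟ ♟ · ♝ ♟│7
6│♟ · · · · ♟ · ♞│6
5│♙ · · · · · ♟ ·│5
4│· · · · ♙ · · ·│4
3│♘ · · · · ♘ · ·│3
2│· ♙ ♙ ♙ ♗ ♙ ♙ ♙│2
1│♖ · ♗ ♕ ♔ · · ♖│1
  ─────────────────
  a b c d e f g h


2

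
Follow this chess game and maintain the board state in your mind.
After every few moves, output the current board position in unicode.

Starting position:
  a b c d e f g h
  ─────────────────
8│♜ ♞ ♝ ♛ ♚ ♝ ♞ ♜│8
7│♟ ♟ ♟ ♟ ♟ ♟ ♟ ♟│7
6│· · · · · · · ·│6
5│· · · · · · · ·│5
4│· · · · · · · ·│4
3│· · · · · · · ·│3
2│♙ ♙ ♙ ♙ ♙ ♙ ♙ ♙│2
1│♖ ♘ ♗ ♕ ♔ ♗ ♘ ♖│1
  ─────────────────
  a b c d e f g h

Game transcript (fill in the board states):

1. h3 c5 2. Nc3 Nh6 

  a b c d e f g h
  ─────────────────
8│♜ ♞ ♝ ♛ ♚ ♝ · ♜│8
7│♟ ♟ · ♟ ♟ ♟ ♟ ♟│7
6│· · · · · · · ♞│6
5│· · ♟ · · · · ·│5
4│· · · · · · · ·│4
3│· · ♘ · · · · ♙│3
2│♙ ♙ ♙ ♙ ♙ ♙ ♙ ·│2
1│♖ · ♗ ♕ ♔ ♗ ♘ ♖│1
  ─────────────────
  a b c d e f g h

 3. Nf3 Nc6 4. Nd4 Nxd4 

  a b c d e f g h
  ─────────────────
8│♜ · ♝ ♛ ♚ ♝ · ♜│8
7│♟ ♟ · ♟ ♟ ♟ ♟ ♟│7
6│· · · · · · · ♞│6
5│· · ♟ · · · · ·│5
4│· · · ♞ · · · ·│4
3│· · ♘ · · · · ♙│3
2│♙ ♙ ♙ ♙ ♙ ♙ ♙ ·│2
1│♖ · ♗ ♕ ♔ ♗ · ♖│1
  ─────────────────
  a b c d e f g h

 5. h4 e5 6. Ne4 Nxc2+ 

  a b c d e f g h
  ─────────────────
8│♜ · ♝ ♛ ♚ ♝ · ♜│8
7│♟ ♟ · ♟ · ♟ ♟ ♟│7
6│· · · · · · · ♞│6
5│· · ♟ · ♟ · · ·│5
4│· · · · ♘ · · ♙│4
3│· · · · · · · ·│3
2│♙ ♙ ♞ ♙ ♙ ♙ ♙ ·│2
1│♖ · ♗ ♕ ♔ ♗ · ♖│1
  ─────────────────
  a b c d e f g h

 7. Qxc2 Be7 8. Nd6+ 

  a b c d e f g h
  ─────────────────
8│♜ · ♝ ♛ ♚ · · ♜│8
7│♟ ♟ · ♟ ♝ ♟ ♟ ♟│7
6│· · · ♘ · · · ♞│6
5│· · ♟ · ♟ · · ·│5
4│· · · · · · · ♙│4
3│· · · · · · · ·│3
2│♙ ♙ ♕ ♙ ♙ ♙ ♙ ·│2
1│♖ · ♗ · ♔ ♗ · ♖│1
  ─────────────────
  a b c d e f g h
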